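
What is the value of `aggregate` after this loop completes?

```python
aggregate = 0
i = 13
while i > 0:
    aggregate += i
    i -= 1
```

Sum 13 down to 1
`aggregate` takes the values: 0 → 13 → 25 → 36 → 46 → 55 → 63 → 70 → 76 → 81 → 85 → 88 → 90 → 91

Answer: 91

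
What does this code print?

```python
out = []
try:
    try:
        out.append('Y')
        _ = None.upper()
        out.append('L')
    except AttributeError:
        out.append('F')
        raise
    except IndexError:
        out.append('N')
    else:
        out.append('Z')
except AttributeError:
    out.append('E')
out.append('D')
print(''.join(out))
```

Execution trace: 'Y' (inner try body) → 'F' (inner except AttributeError) → 'E' (outer except AttributeError) → 'D' (after the try/except). Output: YFED

Answer: YFED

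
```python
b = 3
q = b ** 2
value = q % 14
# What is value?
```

Trace:
`b = 3` → b = 3
`q = b ** 2` → q = 9
`value = q % 14` → value = 9
So value = 9

Answer: 9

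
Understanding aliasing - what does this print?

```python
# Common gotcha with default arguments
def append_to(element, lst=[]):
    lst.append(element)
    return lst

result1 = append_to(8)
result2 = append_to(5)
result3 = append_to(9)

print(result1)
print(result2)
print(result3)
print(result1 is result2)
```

Key concept: mutable default argument gotcha.
Step by step:
`result1 = append_to(8)` → result1 = [8]
`result2 = append_to(5)` → result1 = [8, 5] (same object as result2); result2 = [8, 5] (same object as result1)
`result3 = append_to(9)` → result1 = [8, 5, 9] (same object as result2, result3); result2 = [8, 5, 9] (same object as result1, result3); result3 = [8, 5, 9] (same object as result1, result2)
`print(result1)` → prints [8, 5, 9]
`print(result2)` → prints [8, 5, 9]
`print(result3)` → prints [8, 5, 9]
`print(result1 is result2)` → prints True

Answer:
[8, 5, 9]
[8, 5, 9]
[8, 5, 9]
True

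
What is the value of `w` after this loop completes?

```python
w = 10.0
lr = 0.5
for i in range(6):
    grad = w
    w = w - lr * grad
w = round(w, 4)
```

Gradient descent: w = 10.0 * (1 - 0.5)^6
`w` takes the values: 10.0 → 5.0 → 2.5 → 1.25 → 0.625 → 0.3125 → 0.15625 → 0.1562

Answer: 0.1562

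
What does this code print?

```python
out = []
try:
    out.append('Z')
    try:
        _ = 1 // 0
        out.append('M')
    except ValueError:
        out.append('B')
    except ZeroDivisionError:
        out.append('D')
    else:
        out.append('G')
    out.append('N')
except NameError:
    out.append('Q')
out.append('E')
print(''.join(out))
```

Execution trace: 'Z' (try body) → 'D' (inner except ZeroDivisionError) → 'N' (try body, no exception) → 'E' (after the try/except). Output: ZDNE

Answer: ZDNE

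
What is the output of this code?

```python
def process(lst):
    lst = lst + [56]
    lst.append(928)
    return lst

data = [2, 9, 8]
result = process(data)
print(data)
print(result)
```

Key concept: rebinding parameter vs mutation.
Step by step:
`data = [2, 9, 8]` → data = [2, 9, 8]
`result = process(data)` → result = [2, 9, 8, 56, 928]
`print(data)` → prints [2, 9, 8]
`print(result)` → prints [2, 9, 8, 56, 928]

Answer:
[2, 9, 8]
[2, 9, 8, 56, 928]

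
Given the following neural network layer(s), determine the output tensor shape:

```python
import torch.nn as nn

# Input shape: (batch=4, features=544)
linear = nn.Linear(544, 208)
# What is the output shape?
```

Input: (4, 544) -> Output: (4, 208)

Answer: (4, 208)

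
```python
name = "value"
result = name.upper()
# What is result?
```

Trace:
`name = "value"` → name = 'value'
`result = name.upper()` → result = 'VALUE'
So result = 'VALUE'

Answer: 'VALUE'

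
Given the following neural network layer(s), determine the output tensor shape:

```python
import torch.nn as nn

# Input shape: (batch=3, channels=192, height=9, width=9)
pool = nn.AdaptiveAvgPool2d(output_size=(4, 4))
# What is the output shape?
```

Input: (3, 192, 9, 9) -> Output: (3, 192, 4, 4)

Answer: (3, 192, 4, 4)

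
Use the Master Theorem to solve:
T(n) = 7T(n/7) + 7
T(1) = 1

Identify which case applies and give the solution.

a=7, b=7, f(n)=7. log_7(7) = 1. Since c=0 < 1, Case 1 applies: T(n) = Θ(n^log_b(a)) = O(n).

Answer: O(n) - Case 1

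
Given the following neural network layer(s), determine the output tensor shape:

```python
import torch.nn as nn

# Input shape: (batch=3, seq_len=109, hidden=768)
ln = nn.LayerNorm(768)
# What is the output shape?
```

Input: (3, 109, 768) -> Output: (3, 109, 768)

Answer: (3, 109, 768)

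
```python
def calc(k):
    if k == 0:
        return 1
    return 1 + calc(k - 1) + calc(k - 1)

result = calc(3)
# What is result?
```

calc(k) = 1 + 2·calc(k-1), calc(0)=1. Closed form: (1+1)·2^3 - 1 = 15.

Answer: 15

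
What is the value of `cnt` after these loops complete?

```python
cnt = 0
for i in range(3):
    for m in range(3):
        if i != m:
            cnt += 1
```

3² - 3 (exclude diagonal)
`cnt` takes the values: 0 → 1 → 2 → 3 → 4 → 5 → 6

Answer: 6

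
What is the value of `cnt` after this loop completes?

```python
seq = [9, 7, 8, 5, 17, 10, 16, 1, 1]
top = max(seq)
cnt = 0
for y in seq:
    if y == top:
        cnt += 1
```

Count of max value 17 in [9, 7, 8, 5, 17, 10, 16, 1, 1]
`cnt` takes the values: 0 → 1

Answer: 1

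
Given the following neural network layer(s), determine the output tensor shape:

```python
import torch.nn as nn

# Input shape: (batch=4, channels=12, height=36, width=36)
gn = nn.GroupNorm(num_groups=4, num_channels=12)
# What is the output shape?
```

Input: (4, 12, 36, 36) -> Output: (4, 12, 36, 36)

Answer: (4, 12, 36, 36)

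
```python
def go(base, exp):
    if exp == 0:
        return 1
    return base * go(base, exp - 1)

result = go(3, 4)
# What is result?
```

go(3, 4) = 3 * 3 * 3 * 3 = 81

Answer: 81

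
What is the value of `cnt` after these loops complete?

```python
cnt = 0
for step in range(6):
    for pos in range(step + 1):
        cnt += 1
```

Triangle: 1 + 2 + ... + 6
`cnt` takes the values: 0 → 1 → 2 → 3 → 4 → 5 → 6 → 7 → 8 → 9 → 10 → 11 → 12 → 13 → 14 → 15 → 16 → 17 → 18 → 19 → 20 → 21

Answer: 21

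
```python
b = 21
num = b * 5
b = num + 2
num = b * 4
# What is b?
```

Trace:
`b = 21` → b = 21
`num = b * 5` → num = 105
`b = num + 2` → b = 107
`num = b * 4` → num = 428
So b = 107

Answer: 107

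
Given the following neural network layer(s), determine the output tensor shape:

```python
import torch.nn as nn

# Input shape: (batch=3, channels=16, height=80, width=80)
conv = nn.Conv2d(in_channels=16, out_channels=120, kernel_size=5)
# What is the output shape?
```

Input: (3, 16, 80, 80) -> Output: (3, 120, 76, 76)

Answer: (3, 120, 76, 76)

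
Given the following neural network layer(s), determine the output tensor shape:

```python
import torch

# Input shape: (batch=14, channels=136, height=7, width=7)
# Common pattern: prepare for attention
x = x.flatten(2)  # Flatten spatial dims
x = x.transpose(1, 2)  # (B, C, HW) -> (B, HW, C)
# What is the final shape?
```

Input: (14, 136, 7, 7) -> after flatten(2): (14, 136, 49) -> Output: (14, 49, 136)

Answer: (14, 49, 136)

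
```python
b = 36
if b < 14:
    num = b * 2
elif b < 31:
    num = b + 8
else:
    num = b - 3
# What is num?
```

Trace:
`b = 36` → b = 36
`if b < 14: ...` → b < 14 is False, b < 31 is False, take else branch → num = 33
So num = 33

Answer: 33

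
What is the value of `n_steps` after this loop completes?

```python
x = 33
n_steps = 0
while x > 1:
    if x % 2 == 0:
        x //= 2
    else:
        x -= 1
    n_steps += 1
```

Steps to reduce 33 to 1
`n_steps` takes the values: 0 → 1 → 2 → 3 → 4 → 5 → 6

Answer: 6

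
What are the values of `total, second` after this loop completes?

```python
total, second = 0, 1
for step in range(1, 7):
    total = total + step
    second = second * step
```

Sum and factorial of 1 to 6
`total, second` takes the values: (0, 1) → (1, 1) → (3, 1) → (3, 2) → (6, 2) → (6, 6) → (10, 6) → (10, 24) → (15, 24) → (15, 120) → (21, 120) → (21, 720)

Answer: 21, 720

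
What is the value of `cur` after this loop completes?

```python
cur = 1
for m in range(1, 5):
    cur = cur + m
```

Start at 1, add 1 through 4
`cur` takes the values: 1 → 2 → 4 → 7 → 11

Answer: 11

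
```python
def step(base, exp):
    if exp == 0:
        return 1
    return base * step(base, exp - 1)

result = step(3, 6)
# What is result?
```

step(3, 6) = 3 * 3 * 3 * 3 * 3 * 3 = 729

Answer: 729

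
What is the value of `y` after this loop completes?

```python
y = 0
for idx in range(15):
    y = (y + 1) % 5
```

Increment mod 5, 15 times = 0
`y` takes the values: 0 → 1 → 2 → 3 → 4 → 0 → 1 → 2 → 3 → 4 → 0 → 1 → 2 → 3 → 4 → 0

Answer: 0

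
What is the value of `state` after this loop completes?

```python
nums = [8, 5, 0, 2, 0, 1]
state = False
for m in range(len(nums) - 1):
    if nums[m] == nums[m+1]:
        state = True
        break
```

Check consecutive duplicates in [8, 5, 0, 2, 0, 1]
`state` takes the values: False

Answer: False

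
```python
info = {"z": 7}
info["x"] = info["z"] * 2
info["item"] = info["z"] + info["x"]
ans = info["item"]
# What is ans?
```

Trace:
`info = {"z": 7}` → info = {'z': 7}
`info["x"] = info["z"] * 2` → info = {'z': 7, 'x': 14}
`info["item"] = info["z"] + info["x"]` → info = {'z': 7, 'x': 14, 'item': 21}
`ans = info["item"]` → ans = 21
So ans = 21

Answer: 21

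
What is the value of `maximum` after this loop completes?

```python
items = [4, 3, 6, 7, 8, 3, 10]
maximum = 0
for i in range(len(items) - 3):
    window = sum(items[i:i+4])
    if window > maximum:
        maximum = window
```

Max sum of 4-element window in [4, 3, 6, 7, 8, 3, 10]
`maximum` takes the values: 0 → 20 → 24 → 28

Answer: 28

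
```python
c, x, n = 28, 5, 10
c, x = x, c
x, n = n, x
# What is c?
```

Trace:
`c, x, n = 28, 5, 10` → c = 28; x = 5; n = 10
`c, x = x, c` → c = 5; x = 28
`x, n = n, x` → x = 10; n = 28
So c = 5

Answer: 5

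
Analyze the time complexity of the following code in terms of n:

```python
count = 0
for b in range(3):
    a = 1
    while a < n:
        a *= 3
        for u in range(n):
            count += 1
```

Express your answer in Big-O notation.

Each loop level contributes: 1 × log n × n. Multiplying the contributions gives O(n log n).

Answer: O(n log n)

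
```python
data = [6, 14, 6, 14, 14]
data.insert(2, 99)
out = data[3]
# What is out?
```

Trace:
`data = [6, 14, 6, 14, 14]` → data = [6, 14, 6, 14, 14]
`data.insert(2, 99)` → data = [6, 14, 99, 6, 14, 14]
`out = data[3]` → out = 6
So out = 6

Answer: 6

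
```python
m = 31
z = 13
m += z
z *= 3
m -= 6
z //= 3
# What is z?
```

Trace:
`m = 31` → m = 31
`z = 13` → z = 13
`m += z` → m = 44
`z *= 3` → z = 39
`m -= 6` → m = 38
`z //= 3` → z = 13
So z = 13

Answer: 13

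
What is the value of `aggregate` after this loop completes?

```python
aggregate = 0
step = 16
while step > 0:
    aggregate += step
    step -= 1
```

Sum 16 down to 1
`aggregate` takes the values: 0 → 16 → 31 → 45 → 58 → 70 → 81 → 91 → 100 → 108 → 115 → 121 → 126 → 130 → 133 → 135 → 136

Answer: 136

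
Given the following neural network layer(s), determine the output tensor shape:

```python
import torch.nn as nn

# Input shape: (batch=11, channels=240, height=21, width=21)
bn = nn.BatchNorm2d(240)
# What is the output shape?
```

Input: (11, 240, 21, 21) -> Output: (11, 240, 21, 21)

Answer: (11, 240, 21, 21)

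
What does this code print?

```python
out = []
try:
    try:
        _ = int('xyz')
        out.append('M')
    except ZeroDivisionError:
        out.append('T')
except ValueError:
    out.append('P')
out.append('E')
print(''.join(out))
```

Execution trace: 'P' (outer except ValueError) → 'E' (after the try/except). Output: PE

Answer: PE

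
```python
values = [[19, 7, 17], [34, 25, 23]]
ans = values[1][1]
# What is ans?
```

Trace:
`values = [[19, 7, 17], [34, 25, 23]]` → values = [[19, 7, 17], [34, 25, 23]]
`ans = values[1][1]` → ans = 25
So ans = 25

Answer: 25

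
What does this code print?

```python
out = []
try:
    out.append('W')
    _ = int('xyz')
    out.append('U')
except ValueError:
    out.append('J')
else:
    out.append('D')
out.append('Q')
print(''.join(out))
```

Execution trace: 'W' (try body) → 'J' (except ValueError) → 'Q' (after the try/except). Output: WJQ

Answer: WJQ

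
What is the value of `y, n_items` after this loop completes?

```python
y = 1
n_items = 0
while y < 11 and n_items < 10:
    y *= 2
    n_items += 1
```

Double until >= 11 or 10 iterations
`y, n_items` takes the values: (1, 0) → (2, 0) → (2, 1) → (4, 1) → (4, 2) → (8, 2) → (8, 3) → (16, 3) → (16, 4)

Answer: 16, 4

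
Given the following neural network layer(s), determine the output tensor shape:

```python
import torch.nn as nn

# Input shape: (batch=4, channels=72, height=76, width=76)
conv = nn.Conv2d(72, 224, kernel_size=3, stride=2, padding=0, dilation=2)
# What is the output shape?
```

Input: (4, 72, 76, 76) -> Output: (4, 224, 36, 36)

Answer: (4, 224, 36, 36)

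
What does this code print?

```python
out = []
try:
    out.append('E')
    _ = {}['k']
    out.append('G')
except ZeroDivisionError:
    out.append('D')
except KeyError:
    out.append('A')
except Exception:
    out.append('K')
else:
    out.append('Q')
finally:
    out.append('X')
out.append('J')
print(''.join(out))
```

Execution trace: 'E' (try body) → 'A' (except KeyError) → 'X' (finally) → 'J' (after the try/except). Output: EAXJ

Answer: EAXJ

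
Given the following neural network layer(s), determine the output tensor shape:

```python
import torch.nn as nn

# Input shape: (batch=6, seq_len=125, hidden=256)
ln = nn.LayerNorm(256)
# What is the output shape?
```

Input: (6, 125, 256) -> Output: (6, 125, 256)

Answer: (6, 125, 256)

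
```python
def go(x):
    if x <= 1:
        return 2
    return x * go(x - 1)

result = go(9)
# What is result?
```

go(9) = 9 * 8 * 7 * 6 * 5 * 4 * 3 * 2 * 2 = 725760

Answer: 725760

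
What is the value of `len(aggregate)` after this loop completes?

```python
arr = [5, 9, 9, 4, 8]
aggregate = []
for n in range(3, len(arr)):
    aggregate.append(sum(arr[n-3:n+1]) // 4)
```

Number of 4-element averages
`aggregate` takes the values: [] → [6] → [6, 7]
So `len(aggregate)` = 2

Answer: 2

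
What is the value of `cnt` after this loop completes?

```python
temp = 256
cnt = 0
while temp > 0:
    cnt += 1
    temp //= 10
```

Count digits by repeated division by 10
`cnt` takes the values: 0 → 1 → 2 → 3

Answer: 3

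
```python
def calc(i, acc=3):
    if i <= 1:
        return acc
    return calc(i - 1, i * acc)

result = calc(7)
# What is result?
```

Accumulator trace (n, acc): (7, 3) -> (6, 21) -> (5, 126) -> (4, 630) -> (3, 2520) -> (2, 7560) -> (1, 15120) -> return 15120

Answer: 15120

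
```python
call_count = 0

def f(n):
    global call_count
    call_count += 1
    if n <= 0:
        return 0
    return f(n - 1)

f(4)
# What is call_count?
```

Linear recursion stepping by 1: 5 calls from n=4 down to ≤0.

Answer: 5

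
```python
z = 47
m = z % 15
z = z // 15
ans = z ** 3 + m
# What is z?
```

Trace:
`z = 47` → z = 47
`m = z % 15` → m = 2
`z = z // 15` → z = 3
`ans = z ** 3 + m` → ans = 29
So z = 3

Answer: 3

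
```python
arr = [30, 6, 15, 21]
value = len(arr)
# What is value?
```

Trace:
`arr = [30, 6, 15, 21]` → arr = [30, 6, 15, 21]
`value = len(arr)` → value = 4
So value = 4

Answer: 4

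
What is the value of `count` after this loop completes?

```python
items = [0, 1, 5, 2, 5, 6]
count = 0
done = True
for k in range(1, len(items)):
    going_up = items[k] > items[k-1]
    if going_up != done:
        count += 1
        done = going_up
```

Count direction changes in [0, 1, 5, 2, 5, 6]
`count` takes the values: 0 → 1 → 2

Answer: 2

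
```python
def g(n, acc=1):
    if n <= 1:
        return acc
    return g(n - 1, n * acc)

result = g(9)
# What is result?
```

Accumulator trace (n, acc): (9, 1) -> (8, 9) -> (7, 72) -> (6, 504) -> (5, 3024) -> (4, 15120) -> (3, 60480) -> (2, 181440) -> (1, 362880) -> return 362880

Answer: 362880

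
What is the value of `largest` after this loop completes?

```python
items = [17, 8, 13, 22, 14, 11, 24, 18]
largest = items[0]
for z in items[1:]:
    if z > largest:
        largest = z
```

Maximum of [17, 8, 13, 22, 14, 11, 24, 18]
`largest` takes the values: 17 → 22 → 24

Answer: 24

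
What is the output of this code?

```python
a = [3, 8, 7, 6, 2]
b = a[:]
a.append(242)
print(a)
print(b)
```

Key concept: slice [:] creates copy.
Step by step:
`a = [3, 8, 7, 6, 2]` → a = [3, 8, 7, 6, 2]
`b = a[:]` → b = [3, 8, 7, 6, 2]
`a.append(242)` → a = [3, 8, 7, 6, 2, 242]
`print(a)` → prints [3, 8, 7, 6, 2, 242]
`print(b)` → prints [3, 8, 7, 6, 2]

Answer:
[3, 8, 7, 6, 2, 242]
[3, 8, 7, 6, 2]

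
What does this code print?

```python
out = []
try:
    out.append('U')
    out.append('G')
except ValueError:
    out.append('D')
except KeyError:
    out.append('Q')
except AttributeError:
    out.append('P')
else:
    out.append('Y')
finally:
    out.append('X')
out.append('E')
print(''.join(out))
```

Execution trace: 'U' (try body) → 'G' (try body, no exception) → 'Y' (else) → 'X' (finally) → 'E' (after the try/except). Output: UGYXE

Answer: UGYXE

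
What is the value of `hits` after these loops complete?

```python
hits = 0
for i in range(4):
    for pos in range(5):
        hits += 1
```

4 * 5 = 20
`hits` takes the values: 0 → 1 → 2 → 3 → 4 → 5 → 6 → 7 → 8 → 9 → 10 → 11 → 12 → 13 → 14 → 15 → 16 → 17 → 18 → 19 → 20

Answer: 20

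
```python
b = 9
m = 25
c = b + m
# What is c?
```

Trace:
`b = 9` → b = 9
`m = 25` → m = 25
`c = b + m` → c = 34
So c = 34

Answer: 34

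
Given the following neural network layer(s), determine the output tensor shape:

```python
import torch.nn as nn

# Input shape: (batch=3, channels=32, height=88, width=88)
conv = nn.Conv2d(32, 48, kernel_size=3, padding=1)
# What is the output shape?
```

Input: (3, 32, 88, 88) -> Output: (3, 48, 88, 88)

Answer: (3, 48, 88, 88)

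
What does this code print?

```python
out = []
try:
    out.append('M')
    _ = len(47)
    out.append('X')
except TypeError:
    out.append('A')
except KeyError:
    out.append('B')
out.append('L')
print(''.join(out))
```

Execution trace: 'M' (try body) → 'A' (except TypeError) → 'L' (after the try/except). Output: MAL

Answer: MAL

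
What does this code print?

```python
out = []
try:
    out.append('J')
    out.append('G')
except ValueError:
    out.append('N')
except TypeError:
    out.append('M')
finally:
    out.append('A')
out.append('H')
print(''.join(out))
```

Execution trace: 'J' (try body) → 'G' (try body, no exception) → 'A' (finally) → 'H' (after the try/except). Output: JGAH

Answer: JGAH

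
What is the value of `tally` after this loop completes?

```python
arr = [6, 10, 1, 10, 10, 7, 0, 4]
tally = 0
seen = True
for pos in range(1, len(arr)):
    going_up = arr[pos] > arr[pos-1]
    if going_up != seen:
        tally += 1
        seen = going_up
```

Count direction changes in [6, 10, 1, 10, 10, 7, 0, 4]
`tally` takes the values: 0 → 1 → 2 → 3 → 4

Answer: 4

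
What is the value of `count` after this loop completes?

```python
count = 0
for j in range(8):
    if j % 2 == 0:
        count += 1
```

Count numbers divisible by 2 in range(8)
`count` takes the values: 0 → 1 → 2 → 3 → 4

Answer: 4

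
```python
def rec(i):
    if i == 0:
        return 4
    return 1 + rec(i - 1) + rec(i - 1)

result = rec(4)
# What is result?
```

rec(i) = 1 + 2·rec(i-1), rec(0)=4. Closed form: (4+1)·2^4 - 1 = 79.

Answer: 79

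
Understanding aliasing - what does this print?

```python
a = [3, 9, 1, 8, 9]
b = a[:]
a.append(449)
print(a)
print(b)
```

Key concept: slice [:] creates copy.
Step by step:
`a = [3, 9, 1, 8, 9]` → a = [3, 9, 1, 8, 9]
`b = a[:]` → b = [3, 9, 1, 8, 9]
`a.append(449)` → a = [3, 9, 1, 8, 9, 449]
`print(a)` → prints [3, 9, 1, 8, 9, 449]
`print(b)` → prints [3, 9, 1, 8, 9]

Answer:
[3, 9, 1, 8, 9, 449]
[3, 9, 1, 8, 9]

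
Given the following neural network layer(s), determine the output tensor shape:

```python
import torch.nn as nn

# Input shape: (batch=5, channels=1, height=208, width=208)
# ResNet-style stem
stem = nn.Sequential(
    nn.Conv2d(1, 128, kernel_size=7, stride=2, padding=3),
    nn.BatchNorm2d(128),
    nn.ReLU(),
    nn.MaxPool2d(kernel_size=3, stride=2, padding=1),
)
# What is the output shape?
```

Input: (5, 1, 208, 208) -> after Conv2d 7x7 stride=2: (5, 128, 104, 104) -> Output: (5, 128, 52, 52)

Answer: (5, 128, 52, 52)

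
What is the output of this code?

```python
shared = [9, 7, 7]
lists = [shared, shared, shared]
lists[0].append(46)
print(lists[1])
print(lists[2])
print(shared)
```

Key concept: list of same reference.
Step by step:
`shared = [9, 7, 7]` → shared = [9, 7, 7]
`lists = [shared, shared, shared]` → lists = [[9, 7, 7], [9, 7, 7], [9, 7, 7]]
`lists[0].append(46)` → shared = [9, 7, 7, 46]; lists = [[9, 7, 7, 46], [9, 7, 7, 46], [9, 7, 7, 46]]
`print(lists[1])` → prints [9, 7, 7, 46]
`print(lists[2])` → prints [9, 7, 7, 46]
`print(shared)` → prints [9, 7, 7, 46]

Answer:
[9, 7, 7, 46]
[9, 7, 7, 46]
[9, 7, 7, 46]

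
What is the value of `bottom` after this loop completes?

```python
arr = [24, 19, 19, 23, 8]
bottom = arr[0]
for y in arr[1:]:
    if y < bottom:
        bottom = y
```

Minimum of [24, 19, 19, 23, 8]
`bottom` takes the values: 24 → 19 → 8

Answer: 8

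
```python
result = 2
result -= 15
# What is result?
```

Trace:
`result = 2` → result = 2
`result -= 15` → result = -13
So result = -13

Answer: -13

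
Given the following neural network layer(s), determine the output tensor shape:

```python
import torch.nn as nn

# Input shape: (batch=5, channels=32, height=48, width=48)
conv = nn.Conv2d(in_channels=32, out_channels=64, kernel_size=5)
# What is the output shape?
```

Input: (5, 32, 48, 48) -> Output: (5, 64, 44, 44)

Answer: (5, 64, 44, 44)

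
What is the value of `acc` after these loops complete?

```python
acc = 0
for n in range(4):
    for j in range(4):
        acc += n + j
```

Sum of all n+j for n,j in 4x4
`acc` takes the values: 0 → 1 → 3 → 6 → 7 → 9 → 12 → 16 → 18 → 21 → 25 → 30 → 33 → 37 → 42 → 48

Answer: 48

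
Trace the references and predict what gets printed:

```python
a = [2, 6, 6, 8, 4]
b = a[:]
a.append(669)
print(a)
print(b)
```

Key concept: slice [:] creates copy.
Step by step:
`a = [2, 6, 6, 8, 4]` → a = [2, 6, 6, 8, 4]
`b = a[:]` → b = [2, 6, 6, 8, 4]
`a.append(669)` → a = [2, 6, 6, 8, 4, 669]
`print(a)` → prints [2, 6, 6, 8, 4, 669]
`print(b)` → prints [2, 6, 6, 8, 4]

Answer:
[2, 6, 6, 8, 4, 669]
[2, 6, 6, 8, 4]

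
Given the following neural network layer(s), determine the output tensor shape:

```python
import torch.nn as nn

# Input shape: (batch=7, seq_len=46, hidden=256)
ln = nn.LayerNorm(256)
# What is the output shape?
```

Input: (7, 46, 256) -> Output: (7, 46, 256)

Answer: (7, 46, 256)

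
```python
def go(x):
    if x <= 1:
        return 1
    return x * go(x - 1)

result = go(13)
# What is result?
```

go(13) = 13 * 12 * 11 * 10 * 9 * 8 * 7 * 6 * 5 * 4 * 3 * 2 * 1 = 6227020800

Answer: 6227020800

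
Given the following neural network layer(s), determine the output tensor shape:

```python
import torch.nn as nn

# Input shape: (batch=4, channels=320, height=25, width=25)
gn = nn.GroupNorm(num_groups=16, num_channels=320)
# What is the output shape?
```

Input: (4, 320, 25, 25) -> Output: (4, 320, 25, 25)

Answer: (4, 320, 25, 25)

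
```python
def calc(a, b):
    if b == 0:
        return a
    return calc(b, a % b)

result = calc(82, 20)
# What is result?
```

calc(82, 20) -> calc(20, 2) -> calc(2, 0) -> 2

Answer: 2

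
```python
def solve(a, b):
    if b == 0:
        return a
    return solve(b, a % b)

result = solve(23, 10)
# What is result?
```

solve(23, 10) -> solve(10, 3) -> solve(3, 1) -> solve(1, 0) -> 1

Answer: 1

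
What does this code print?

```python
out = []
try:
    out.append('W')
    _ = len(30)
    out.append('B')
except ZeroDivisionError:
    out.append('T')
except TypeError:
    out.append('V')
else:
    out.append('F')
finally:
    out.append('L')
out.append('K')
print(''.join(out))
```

Execution trace: 'W' (try body) → 'V' (except TypeError) → 'L' (finally) → 'K' (after the try/except). Output: WVLK

Answer: WVLK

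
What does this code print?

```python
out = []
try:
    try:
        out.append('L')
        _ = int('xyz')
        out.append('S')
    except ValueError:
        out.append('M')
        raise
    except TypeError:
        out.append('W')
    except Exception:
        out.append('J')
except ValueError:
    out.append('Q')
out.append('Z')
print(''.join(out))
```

Execution trace: 'L' (inner try body) → 'M' (inner except ValueError) → 'Q' (outer except ValueError) → 'Z' (after the try/except). Output: LMQZ

Answer: LMQZ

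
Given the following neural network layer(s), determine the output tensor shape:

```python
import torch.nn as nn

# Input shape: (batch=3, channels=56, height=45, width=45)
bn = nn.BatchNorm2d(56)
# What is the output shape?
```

Input: (3, 56, 45, 45) -> Output: (3, 56, 45, 45)

Answer: (3, 56, 45, 45)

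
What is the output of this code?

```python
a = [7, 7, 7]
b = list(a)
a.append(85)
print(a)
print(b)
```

Key concept: list() constructor creates copy.
Step by step:
`a = [7, 7, 7]` → a = [7, 7, 7]
`b = list(a)` → b = [7, 7, 7]
`a.append(85)` → a = [7, 7, 7, 85]
`print(a)` → prints [7, 7, 7, 85]
`print(b)` → prints [7, 7, 7]

Answer:
[7, 7, 7, 85]
[7, 7, 7]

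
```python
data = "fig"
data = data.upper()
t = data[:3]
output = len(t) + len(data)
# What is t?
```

Trace:
`data = "fig"` → data = 'fig'
`data = data.upper()` → data = 'FIG'
`t = data[:3]` → t = 'FIG'
`output = len(t) + len(data)` → output = 6
So t = 'FIG'

Answer: 'FIG'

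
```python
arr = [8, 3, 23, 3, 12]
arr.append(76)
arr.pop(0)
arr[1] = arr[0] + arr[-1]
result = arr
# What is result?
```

Trace:
`arr = [8, 3, 23, 3, 12]` → arr = [8, 3, 23, 3, 12]
`arr.append(76)` → arr = [8, 3, 23, 3, 12, 76]
`arr.pop(0)` → arr = [3, 23, 3, 12, 76]
`arr[1] = arr[0] + arr[-1]` → arr = [3, 79, 3, 12, 76]
`result = arr` → result = [3, 79, 3, 12, 76]
So result = [3, 79, 3, 12, 76]

Answer: [3, 79, 3, 12, 76]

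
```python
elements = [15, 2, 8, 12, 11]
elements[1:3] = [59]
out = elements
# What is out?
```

Trace:
`elements = [15, 2, 8, 12, 11]` → elements = [15, 2, 8, 12, 11]
`elements[1:3] = [59]` → elements = [15, 59, 12, 11]
`out = elements` → out = [15, 59, 12, 11]
So out = [15, 59, 12, 11]

Answer: [15, 59, 12, 11]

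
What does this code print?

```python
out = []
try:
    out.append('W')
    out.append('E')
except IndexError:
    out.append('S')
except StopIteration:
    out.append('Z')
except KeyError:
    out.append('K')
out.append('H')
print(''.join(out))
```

Execution trace: 'W' (try body) → 'E' (try body, no exception) → 'H' (after the try/except). Output: WEH

Answer: WEH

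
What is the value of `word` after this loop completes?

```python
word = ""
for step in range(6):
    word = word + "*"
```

Repeat '*' 6 times
`word` takes the values: "" → "*" → "**" → "***" → "****" → "*****" → "******"

Answer: "******"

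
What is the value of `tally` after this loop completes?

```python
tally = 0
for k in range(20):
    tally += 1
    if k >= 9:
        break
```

Loop breaks when k reaches 9, tally is 10
`tally` takes the values: 0 → 1 → 2 → 3 → 4 → 5 → 6 → 7 → 8 → 9 → 10

Answer: 10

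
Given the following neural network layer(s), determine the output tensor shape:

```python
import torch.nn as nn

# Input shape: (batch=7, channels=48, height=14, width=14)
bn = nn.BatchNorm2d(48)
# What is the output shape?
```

Input: (7, 48, 14, 14) -> Output: (7, 48, 14, 14)

Answer: (7, 48, 14, 14)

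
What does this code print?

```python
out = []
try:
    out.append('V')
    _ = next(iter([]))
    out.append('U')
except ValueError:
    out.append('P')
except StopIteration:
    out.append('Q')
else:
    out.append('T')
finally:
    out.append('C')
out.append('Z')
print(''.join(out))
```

Execution trace: 'V' (try body) → 'Q' (except StopIteration) → 'C' (finally) → 'Z' (after the try/except). Output: VQCZ

Answer: VQCZ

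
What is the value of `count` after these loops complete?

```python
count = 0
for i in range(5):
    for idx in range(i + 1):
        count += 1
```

Triangle: 1 + 2 + ... + 5
`count` takes the values: 0 → 1 → 2 → 3 → 4 → 5 → 6 → 7 → 8 → 9 → 10 → 11 → 12 → 13 → 14 → 15

Answer: 15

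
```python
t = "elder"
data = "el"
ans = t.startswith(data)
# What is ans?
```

Trace:
`t = "elder"` → t = 'elder'
`data = "el"` → data = 'el'
`ans = t.startswith(data)` → ans = True
So ans = True

Answer: True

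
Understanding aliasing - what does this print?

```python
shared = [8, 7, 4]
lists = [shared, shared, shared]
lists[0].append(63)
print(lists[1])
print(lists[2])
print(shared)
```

Key concept: list of same reference.
Step by step:
`shared = [8, 7, 4]` → shared = [8, 7, 4]
`lists = [shared, shared, shared]` → lists = [[8, 7, 4], [8, 7, 4], [8, 7, 4]]
`lists[0].append(63)` → shared = [8, 7, 4, 63]; lists = [[8, 7, 4, 63], [8, 7, 4, 63], [8, 7, 4, 63]]
`print(lists[1])` → prints [8, 7, 4, 63]
`print(lists[2])` → prints [8, 7, 4, 63]
`print(shared)` → prints [8, 7, 4, 63]

Answer:
[8, 7, 4, 63]
[8, 7, 4, 63]
[8, 7, 4, 63]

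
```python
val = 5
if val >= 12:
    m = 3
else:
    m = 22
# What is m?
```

Trace:
`val = 5` → val = 5
`if val >= 12: ...` → val >= 12 is False, take else branch → m = 22
So m = 22

Answer: 22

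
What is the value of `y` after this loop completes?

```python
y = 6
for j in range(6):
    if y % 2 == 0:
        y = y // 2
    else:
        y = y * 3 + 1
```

Collatz-style transformation from 6
`y` takes the values: 6 → 3 → 10 → 5 → 16 → 8 → 4

Answer: 4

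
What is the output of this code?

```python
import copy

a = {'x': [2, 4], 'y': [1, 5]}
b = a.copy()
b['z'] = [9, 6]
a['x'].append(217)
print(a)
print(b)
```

Key concept: shallow copy of dict with mutable values.
Step by step:
`a = {'x': [2, 4], 'y': [1, 5]}` → a = {'x': [2, 4], 'y': [1, 5]}
`b = a.copy()` → b = {'x': [2, 4], 'y': [1, 5]}
`b['z'] = [9, 6]` → b = {'x': [2, 4], 'y': [1, 5], 'z': [9, 6]}
`a['x'].append(217)` → a = {'x': [2, 4, 217], 'y': [1, 5]}; b = {'x': [2, 4, 217], 'y': [1, 5], 'z': [9, 6]}
`print(a)` → prints {'x': [2, 4, 217], 'y': [1, 5]}
`print(b)` → prints {'x': [2, 4, 217], 'y': [1, 5], 'z': [9, 6]}

Answer:
{'x': [2, 4, 217], 'y': [1, 5]}
{'x': [2, 4, 217], 'y': [1, 5], 'z': [9, 6]}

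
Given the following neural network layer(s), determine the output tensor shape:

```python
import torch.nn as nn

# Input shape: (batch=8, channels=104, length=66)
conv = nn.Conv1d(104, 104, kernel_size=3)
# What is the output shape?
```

Input: (8, 104, 66) -> Output: (8, 104, 64)

Answer: (8, 104, 64)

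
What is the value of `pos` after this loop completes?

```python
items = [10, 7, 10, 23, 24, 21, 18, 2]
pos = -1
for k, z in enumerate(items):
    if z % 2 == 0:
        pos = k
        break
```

First even number index in [10, 7, 10, 23, 24, 21, 18, 2]
`pos` takes the values: -1 → 0

Answer: 0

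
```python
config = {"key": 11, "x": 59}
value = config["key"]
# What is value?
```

Trace:
`config = {"key": 11, "x": 59}` → config = {'key': 11, 'x': 59}
`value = config["key"]` → value = 11
So value = 11

Answer: 11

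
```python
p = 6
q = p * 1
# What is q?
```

Trace:
`p = 6` → p = 6
`q = p * 1` → q = 6
So q = 6

Answer: 6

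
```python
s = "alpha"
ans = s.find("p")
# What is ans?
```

Trace:
`s = "alpha"` → s = 'alpha'
`ans = s.find("p")` → ans = 2
So ans = 2

Answer: 2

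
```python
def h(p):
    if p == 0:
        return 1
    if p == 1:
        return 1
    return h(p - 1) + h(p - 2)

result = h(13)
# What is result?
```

Build up from base cases: h(0)=1, h(1)=1, h(2)=2, h(3)=3, h(4)=5, h(5)=8, h(6)=13, ..., h(13)=377

Answer: 377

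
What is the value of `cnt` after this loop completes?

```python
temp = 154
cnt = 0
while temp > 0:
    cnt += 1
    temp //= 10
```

Count digits by repeated division by 10
`cnt` takes the values: 0 → 1 → 2 → 3

Answer: 3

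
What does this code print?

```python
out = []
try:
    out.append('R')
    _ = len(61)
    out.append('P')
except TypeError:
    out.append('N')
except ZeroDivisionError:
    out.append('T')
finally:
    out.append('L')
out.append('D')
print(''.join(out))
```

Execution trace: 'R' (try body) → 'N' (except TypeError) → 'L' (finally) → 'D' (after the try/except). Output: RNLD

Answer: RNLD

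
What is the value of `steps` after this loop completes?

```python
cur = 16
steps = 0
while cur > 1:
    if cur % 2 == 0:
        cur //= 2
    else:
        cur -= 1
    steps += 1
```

Steps to reduce 16 to 1
`steps` takes the values: 0 → 1 → 2 → 3 → 4

Answer: 4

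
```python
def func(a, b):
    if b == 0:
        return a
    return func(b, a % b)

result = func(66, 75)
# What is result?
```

func(66, 75) -> func(75, 66) -> func(66, 9) -> func(9, 3) -> func(3, 0) -> 3

Answer: 3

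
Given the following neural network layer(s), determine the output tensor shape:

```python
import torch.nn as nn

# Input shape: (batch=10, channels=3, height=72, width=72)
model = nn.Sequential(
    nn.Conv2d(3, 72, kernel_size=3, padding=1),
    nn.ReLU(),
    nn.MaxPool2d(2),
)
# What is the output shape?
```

Input: (10, 3, 72, 72) -> after Conv2d: (10, 72, 72, 72) -> after ReLU: (10, 72, 72, 72) -> Output: (10, 72, 36, 36)

Answer: (10, 72, 36, 36)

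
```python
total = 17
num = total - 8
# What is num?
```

Trace:
`total = 17` → total = 17
`num = total - 8` → num = 9
So num = 9

Answer: 9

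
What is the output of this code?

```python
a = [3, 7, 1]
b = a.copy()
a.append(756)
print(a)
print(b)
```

Key concept: list.copy() creates independent copy.
Step by step:
`a = [3, 7, 1]` → a = [3, 7, 1]
`b = a.copy()` → b = [3, 7, 1]
`a.append(756)` → a = [3, 7, 1, 756]
`print(a)` → prints [3, 7, 1, 756]
`print(b)` → prints [3, 7, 1]

Answer:
[3, 7, 1, 756]
[3, 7, 1]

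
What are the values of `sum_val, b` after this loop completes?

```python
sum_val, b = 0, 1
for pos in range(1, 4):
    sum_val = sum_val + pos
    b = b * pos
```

Sum and factorial of 1 to 3
`sum_val, b` takes the values: (0, 1) → (1, 1) → (3, 1) → (3, 2) → (6, 2) → (6, 6)

Answer: 6, 6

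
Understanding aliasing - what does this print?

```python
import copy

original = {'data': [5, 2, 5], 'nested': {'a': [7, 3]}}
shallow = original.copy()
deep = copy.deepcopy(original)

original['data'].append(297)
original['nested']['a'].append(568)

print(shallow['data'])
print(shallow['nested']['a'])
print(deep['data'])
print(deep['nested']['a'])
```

Key concept: comparing shallow vs deep copy.
Step by step:
`original = {'data': [5, 2, 5], 'nested': {'a': [7, 3]}}` → original = {'data': [5, 2, 5], 'nested': {'a': [7, 3]}}
`shallow = original.copy()` → shallow = {'data': [5, 2, 5], 'nested': {'a': [7, 3]}}
`deep = copy.deepcopy(original)` → deep = {'data': [5, 2, 5], 'nested': {'a': [7, 3]}}
`original['data'].append(297)` → original = {'data': [5, 2, 5, 297], 'nested': {'a': [7, 3]}}; shallow = {'data': [5, 2, 5, 297], 'nested': {'a': [7, 3]}}
`original['nested']['a'].append(568)` → original = {'data': [5, 2, 5, 297], 'nested': {'a': [7, 3, 568]}}; shallow = {'data': [5, 2, 5, 297], 'nested': {'a': [7, 3, 568]}}
`print(shallow['data'])` → prints [5, 2, 5, 297]
`print(shallow['nested']['a'])` → prints [7, 3, 568]
`print(deep['data'])` → prints [5, 2, 5]
`print(deep['nested']['a'])` → prints [7, 3]

Answer:
[5, 2, 5, 297]
[7, 3, 568]
[5, 2, 5]
[7, 3]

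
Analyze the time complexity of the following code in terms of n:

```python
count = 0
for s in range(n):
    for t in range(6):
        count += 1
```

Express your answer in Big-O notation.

Each loop level contributes: n × 1. Multiplying the contributions gives O(n).

Answer: O(n)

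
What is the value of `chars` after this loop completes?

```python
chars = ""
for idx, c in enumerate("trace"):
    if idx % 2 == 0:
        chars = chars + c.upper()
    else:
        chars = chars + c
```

Uppercase even positions in 'trace'
`chars` takes the values: "" → "T" → "Tr" → "TrA" → "TrAc" → "TrAcE"

Answer: "TrAcE"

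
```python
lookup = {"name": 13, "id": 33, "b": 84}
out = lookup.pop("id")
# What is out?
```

Trace:
`lookup = {"name": 13, "id": 33, "b": 84}` → lookup = {'name': 13, 'id': 33, 'b': 84}
`out = lookup.pop("id")` → lookup = {'name': 13, 'b': 84}; out = 33
So out = 33

Answer: 33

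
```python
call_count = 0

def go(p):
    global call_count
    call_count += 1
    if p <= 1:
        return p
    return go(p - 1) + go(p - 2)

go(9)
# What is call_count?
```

Calls(p) = 1 + Calls(p-1) + Calls(p-2); Calls(0)=Calls(1)=1. For p=9 this gives 109.

Answer: 109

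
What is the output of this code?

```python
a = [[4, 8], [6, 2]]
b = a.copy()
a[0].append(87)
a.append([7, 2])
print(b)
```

Key concept: shallow copy with nested lists.
Step by step:
`a = [[4, 8], [6, 2]]` → a = [[4, 8], [6, 2]]
`b = a.copy()` → b = [[4, 8], [6, 2]]
`a[0].append(87)` → a = [[4, 8, 87], [6, 2]]; b = [[4, 8, 87], [6, 2]]
`a.append([7, 2])` → a = [[4, 8, 87], [6, 2], [7, 2]]
`print(b)` → prints [[4, 8, 87], [6, 2]]

Answer: [[4, 8, 87], [6, 2]]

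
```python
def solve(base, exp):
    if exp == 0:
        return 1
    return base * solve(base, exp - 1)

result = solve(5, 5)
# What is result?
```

solve(5, 5) = 5 * 5 * 5 * 5 * 5 = 3125

Answer: 3125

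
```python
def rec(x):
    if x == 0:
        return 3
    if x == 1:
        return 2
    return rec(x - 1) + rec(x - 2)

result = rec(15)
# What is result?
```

Build up from base cases: rec(0)=3, rec(1)=2, rec(2)=5, rec(3)=7, rec(4)=12, rec(5)=19, rec(6)=31, ..., rec(15)=2351

Answer: 2351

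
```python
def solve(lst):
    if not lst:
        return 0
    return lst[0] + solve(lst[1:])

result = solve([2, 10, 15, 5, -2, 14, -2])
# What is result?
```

2 + 10 + 15 + 5 + (-2) + 14 + (-2) + 0 = 42

Answer: 42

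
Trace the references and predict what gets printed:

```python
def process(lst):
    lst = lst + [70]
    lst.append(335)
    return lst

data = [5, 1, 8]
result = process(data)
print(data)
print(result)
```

Key concept: rebinding parameter vs mutation.
Step by step:
`data = [5, 1, 8]` → data = [5, 1, 8]
`result = process(data)` → result = [5, 1, 8, 70, 335]
`print(data)` → prints [5, 1, 8]
`print(result)` → prints [5, 1, 8, 70, 335]

Answer:
[5, 1, 8]
[5, 1, 8, 70, 335]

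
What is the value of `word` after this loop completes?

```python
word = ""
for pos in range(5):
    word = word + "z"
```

Repeat 'z' 5 times
`word` takes the values: "" → "z" → "zz" → "zzz" → "zzzz" → "zzzzz"

Answer: "zzzzz"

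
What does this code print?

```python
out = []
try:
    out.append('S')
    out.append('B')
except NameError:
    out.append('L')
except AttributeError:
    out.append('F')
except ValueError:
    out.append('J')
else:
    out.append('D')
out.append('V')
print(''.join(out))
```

Execution trace: 'S' (try body) → 'B' (try body, no exception) → 'D' (else) → 'V' (after the try/except). Output: SBDV

Answer: SBDV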